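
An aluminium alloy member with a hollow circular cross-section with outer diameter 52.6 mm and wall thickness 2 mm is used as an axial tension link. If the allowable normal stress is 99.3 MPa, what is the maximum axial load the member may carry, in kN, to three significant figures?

31.6 kN

A = 317.9 mm².
P_max = σ_allow · A = 99.3 · 317.9 = 31570 N = 31.57 kN.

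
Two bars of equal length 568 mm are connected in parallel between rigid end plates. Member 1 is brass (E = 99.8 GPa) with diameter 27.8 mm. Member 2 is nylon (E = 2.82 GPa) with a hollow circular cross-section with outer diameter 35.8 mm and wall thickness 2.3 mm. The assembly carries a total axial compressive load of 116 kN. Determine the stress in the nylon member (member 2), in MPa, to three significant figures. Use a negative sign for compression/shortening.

-5.34 MPa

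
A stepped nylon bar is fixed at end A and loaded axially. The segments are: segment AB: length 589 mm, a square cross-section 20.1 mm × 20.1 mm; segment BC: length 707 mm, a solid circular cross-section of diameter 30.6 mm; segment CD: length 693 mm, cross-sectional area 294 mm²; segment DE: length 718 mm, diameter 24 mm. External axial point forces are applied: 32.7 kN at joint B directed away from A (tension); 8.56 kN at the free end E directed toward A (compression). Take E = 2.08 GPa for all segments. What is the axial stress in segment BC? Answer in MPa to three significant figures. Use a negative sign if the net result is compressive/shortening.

-11.6 MPa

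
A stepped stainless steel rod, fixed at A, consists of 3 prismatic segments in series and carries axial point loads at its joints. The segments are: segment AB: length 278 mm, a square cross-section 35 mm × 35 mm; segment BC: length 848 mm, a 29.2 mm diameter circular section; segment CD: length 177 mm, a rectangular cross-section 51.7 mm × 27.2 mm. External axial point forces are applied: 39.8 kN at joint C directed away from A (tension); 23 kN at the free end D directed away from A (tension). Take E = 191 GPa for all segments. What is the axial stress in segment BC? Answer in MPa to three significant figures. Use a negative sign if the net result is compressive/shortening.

Internal axial forces (sectioning from the free end, tension +): N_CD = 23 kN, N_BC = 62.8 kN, N_AB = 62.8 kN.
A_BC = 669.7 mm².
σ_BC = N_BC/A_BC = 62800/669.7 = 93.78 MPa.

93.8 MPa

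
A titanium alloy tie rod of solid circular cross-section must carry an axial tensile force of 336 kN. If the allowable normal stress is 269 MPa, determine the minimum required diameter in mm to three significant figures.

Required area A ≥ P/σ_allow = 336000/269 = 1249 mm².
For a solid circular section, d ≥ √(4A/π) = 39.88 mm.

39.9 mm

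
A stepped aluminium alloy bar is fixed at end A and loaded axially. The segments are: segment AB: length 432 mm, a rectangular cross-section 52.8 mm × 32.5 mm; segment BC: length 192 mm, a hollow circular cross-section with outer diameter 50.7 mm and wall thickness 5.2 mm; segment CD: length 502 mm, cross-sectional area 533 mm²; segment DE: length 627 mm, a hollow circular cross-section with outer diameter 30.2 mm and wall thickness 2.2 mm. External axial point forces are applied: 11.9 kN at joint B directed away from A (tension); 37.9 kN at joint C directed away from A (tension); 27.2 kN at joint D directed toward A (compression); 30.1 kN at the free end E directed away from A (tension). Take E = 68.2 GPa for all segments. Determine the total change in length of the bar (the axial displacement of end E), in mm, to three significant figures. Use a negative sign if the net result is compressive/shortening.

Internal axial forces (sectioning from the free end, tension +): N_DE = 30.1 kN, N_CD = 2.9 kN, N_BC = 40.8 kN, N_AB = 52.7 kN.
A_AB = 1716 mm².
A_BC = 743.3 mm².
A_DE = 193.5 mm².
δ_AB = 52700·432/(1716·68200) = 0.1945 mm
δ_BC = 40800·192/(743.3·68200) = 0.1545 mm
δ_CD = 2900·502/(533·68200) = 0.04005 mm
δ_DE = 30100·627/(193.5·68200) = 1.43 mm
δ = Σδ_i = 1.819 mm.

1.82 mm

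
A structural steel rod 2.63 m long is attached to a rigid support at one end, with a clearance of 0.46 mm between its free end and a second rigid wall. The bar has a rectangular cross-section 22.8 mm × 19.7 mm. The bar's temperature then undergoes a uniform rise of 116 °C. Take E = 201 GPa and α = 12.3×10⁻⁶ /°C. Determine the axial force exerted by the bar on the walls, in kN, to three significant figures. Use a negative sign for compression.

Free thermal expansion αLΔT = 12.3e-6 · 2630 · 116 = 3.752 mm.
The walls engage after the gap closes; constrained expansion = 3.752 − 0.46 = 3.292 mm.
The walls impose strain ε = −(3.292)/2630 = -1.2519e-03; σ = Eε = 201000 · -1.2519e-03 = -251.6 MPa.
Wall reaction R = σ·A = -251.6·449.2 = -113000 N = -113 kN.

-113 kN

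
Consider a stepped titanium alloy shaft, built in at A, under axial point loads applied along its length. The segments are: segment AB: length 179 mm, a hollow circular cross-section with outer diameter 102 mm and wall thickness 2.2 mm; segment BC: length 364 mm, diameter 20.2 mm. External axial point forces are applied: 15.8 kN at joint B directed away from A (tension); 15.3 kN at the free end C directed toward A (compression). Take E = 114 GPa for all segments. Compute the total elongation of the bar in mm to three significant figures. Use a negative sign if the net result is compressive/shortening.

Internal axial forces (sectioning from the free end, tension +): N_BC = -15.3 kN, N_AB = 0.5 kN.
A_AB = 689.8 mm².
A_BC = 320.5 mm².
δ_AB = 500·179/(689.8·114000) = 0.001138 mm
δ_BC = -15300·364/(320.5·114000) = -0.1524 mm
δ = Σδ_i = -0.1513 mm.

-0.151 mm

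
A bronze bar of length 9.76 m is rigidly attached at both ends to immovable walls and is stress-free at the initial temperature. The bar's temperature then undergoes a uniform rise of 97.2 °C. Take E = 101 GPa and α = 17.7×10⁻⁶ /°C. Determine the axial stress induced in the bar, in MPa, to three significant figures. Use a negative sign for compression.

-174 MPa

Free thermal expansion αLΔT = 17.7e-6 · 9760 · 97.2 = 16.79 mm.
The walls impose strain ε = −(16.79)/9760 = -1.7204e-03; σ = Eε = 101000 · -1.7204e-03 = -173.8 MPa.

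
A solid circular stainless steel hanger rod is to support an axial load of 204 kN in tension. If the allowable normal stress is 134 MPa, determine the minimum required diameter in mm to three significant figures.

44.0 mm

Required area A ≥ P/σ_allow = 204000/134 = 1522 mm².
For a solid circular section, d ≥ √(4A/π) = 44.03 mm.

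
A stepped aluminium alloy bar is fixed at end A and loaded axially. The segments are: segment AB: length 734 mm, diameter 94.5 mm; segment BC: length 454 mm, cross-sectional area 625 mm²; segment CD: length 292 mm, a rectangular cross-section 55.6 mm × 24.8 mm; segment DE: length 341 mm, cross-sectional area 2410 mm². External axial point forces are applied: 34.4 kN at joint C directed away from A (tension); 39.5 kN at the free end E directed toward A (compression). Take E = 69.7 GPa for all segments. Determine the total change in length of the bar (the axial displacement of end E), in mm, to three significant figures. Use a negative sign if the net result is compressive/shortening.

Internal axial forces (sectioning from the free end, tension +): N_DE = -39.5 kN, N_CD = -39.5 kN, N_BC = -5.1 kN, N_AB = -5.1 kN.
A_AB = 7014 mm².
A_CD = 1379 mm².
δ_AB = -5100·734/(7014·69700) = -0.007657 mm
δ_BC = -5100·454/(625·69700) = -0.05315 mm
δ_CD = -39500·292/(1379·69700) = -0.12 mm
δ_DE = -39500·341/(2410·69700) = -0.08019 mm
δ = Σδ_i = -0.261 mm.

-0.261 mm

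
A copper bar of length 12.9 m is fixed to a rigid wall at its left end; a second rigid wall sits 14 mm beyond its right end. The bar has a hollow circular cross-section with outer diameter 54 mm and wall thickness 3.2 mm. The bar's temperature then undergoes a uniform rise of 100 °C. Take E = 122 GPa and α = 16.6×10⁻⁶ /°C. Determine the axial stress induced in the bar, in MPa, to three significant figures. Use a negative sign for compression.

-70.1 MPa

Free thermal expansion αLΔT = 16.6e-6 · 12900 · 100 = 21.41 mm.
The walls engage after the gap closes; constrained expansion = 21.41 − 14 = 7.414 mm.
The walls impose strain ε = −(7.414)/12900 = -5.7473e-04; σ = Eε = 122000 · -5.7473e-04 = -70.12 MPa.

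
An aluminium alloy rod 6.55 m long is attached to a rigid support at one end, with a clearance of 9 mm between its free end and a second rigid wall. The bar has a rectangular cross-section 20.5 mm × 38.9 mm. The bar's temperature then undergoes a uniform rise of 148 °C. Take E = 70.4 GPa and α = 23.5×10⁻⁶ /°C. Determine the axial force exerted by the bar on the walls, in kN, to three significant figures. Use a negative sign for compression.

-118 kN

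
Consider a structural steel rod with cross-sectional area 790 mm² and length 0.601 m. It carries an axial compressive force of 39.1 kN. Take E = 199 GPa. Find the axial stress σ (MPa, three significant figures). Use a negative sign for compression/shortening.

-49.5 MPa

σ = N/A = -39100/790 = -49.49 MPa.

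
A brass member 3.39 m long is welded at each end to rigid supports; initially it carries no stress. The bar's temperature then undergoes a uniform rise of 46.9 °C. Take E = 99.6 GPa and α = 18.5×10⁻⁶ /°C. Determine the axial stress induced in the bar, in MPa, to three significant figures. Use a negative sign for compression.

-86.4 MPa

Free thermal expansion αLΔT = 18.5e-6 · 3390 · 46.9 = 2.941 mm.
The walls impose strain ε = −(2.941)/3390 = -8.6765e-04; σ = Eε = 99600 · -8.6765e-04 = -86.42 MPa.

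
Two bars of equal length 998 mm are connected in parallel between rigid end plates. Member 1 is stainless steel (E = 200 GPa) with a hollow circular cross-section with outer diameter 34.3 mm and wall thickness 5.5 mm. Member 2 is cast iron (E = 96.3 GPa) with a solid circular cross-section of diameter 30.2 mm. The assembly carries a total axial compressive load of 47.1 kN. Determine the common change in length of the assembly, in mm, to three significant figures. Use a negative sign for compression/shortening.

A_1 = 497.6 mm².
A_2 = 716.3 mm².
Equal strain + equilibrium ⇒ each member carries load in proportion to AE: A₁E₁ = 99530000 N, A₂E₂ = 68980000 N, ΣAE = 168500000 N.
δ = PL/ΣAE = -47100·998/168500000 = -0.279 mm.

-0.279 mm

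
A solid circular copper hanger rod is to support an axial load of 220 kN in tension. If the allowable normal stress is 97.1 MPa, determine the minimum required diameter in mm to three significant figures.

Required area A ≥ P/σ_allow = 220000/97.1 = 2266 mm².
For a solid circular section, d ≥ √(4A/π) = 53.71 mm.

53.7 mm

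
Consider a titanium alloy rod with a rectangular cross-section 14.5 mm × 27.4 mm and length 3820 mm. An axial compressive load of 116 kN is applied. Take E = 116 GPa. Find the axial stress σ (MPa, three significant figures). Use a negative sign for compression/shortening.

-292 MPa

A = 397.3 mm².
σ = N/A = -116000/397.3 = -292 MPa.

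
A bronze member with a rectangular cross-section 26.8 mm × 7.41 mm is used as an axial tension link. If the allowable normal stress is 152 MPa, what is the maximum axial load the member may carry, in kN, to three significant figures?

A = 198.6 mm².
P_max = σ_allow · A = 152 · 198.6 = 30190 N = 30.19 kN.

30.2 kN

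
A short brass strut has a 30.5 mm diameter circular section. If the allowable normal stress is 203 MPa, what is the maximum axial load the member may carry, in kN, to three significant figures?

148 kN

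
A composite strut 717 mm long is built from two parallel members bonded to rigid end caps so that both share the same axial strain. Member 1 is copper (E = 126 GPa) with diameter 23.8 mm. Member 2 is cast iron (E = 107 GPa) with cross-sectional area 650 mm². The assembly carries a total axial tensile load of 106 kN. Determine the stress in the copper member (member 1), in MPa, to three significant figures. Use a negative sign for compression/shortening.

106 MPa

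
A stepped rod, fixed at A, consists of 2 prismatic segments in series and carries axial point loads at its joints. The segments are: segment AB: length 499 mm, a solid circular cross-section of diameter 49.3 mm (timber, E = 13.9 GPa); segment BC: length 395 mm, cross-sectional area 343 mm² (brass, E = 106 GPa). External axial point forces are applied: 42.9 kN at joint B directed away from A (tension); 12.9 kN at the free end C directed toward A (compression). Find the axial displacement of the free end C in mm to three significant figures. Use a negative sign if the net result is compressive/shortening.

Internal axial forces (sectioning from the free end, tension +): N_BC = -12.9 kN, N_AB = 30 kN.
A_AB = 1909 mm².
δ_AB = 30000·499/(1909·13900) = 0.5642 mm
δ_BC = -12900·395/(343·106000) = -0.1401 mm
δ = Σδ_i = 0.424 mm.

0.424 mm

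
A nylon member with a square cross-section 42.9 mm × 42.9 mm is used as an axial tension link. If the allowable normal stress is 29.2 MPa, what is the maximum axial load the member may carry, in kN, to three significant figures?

A = 1840 mm².
P_max = σ_allow · A = 29.2 · 1840 = 53740 N = 53.74 kN.

53.7 kN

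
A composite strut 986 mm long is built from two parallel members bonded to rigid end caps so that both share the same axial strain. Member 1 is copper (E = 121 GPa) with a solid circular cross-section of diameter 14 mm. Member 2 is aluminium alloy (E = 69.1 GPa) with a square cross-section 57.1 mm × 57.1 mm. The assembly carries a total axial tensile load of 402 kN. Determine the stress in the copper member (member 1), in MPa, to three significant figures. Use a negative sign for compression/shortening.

A_1 = 153.9 mm².
A_2 = 3260 mm².
Equal strain + equilibrium ⇒ each member carries load in proportion to AE: A₁E₁ = 18630000 N, A₂E₂ = 225300000 N, ΣAE = 243900000 N.
σ₁ = P·E₁/ΣAE = 402000·121000/243900000 = 199.4 MPa.

199 MPa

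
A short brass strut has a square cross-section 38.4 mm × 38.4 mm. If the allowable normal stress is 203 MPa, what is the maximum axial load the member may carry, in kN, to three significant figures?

A = 1475 mm².
P_max = σ_allow · A = 203 · 1475 = 299300 N = 299.3 kN.

299 kN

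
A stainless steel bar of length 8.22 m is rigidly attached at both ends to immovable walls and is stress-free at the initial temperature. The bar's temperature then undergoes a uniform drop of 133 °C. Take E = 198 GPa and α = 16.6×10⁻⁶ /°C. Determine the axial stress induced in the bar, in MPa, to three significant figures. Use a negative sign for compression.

Free thermal expansion αLΔT = 16.6e-6 · 8220 · -133 = -18.15 mm.
The walls impose strain ε = −(-18.15)/8220 = 2.2078e-03; σ = Eε = 198000 · 2.2078e-03 = 437.1 MPa.

437 MPa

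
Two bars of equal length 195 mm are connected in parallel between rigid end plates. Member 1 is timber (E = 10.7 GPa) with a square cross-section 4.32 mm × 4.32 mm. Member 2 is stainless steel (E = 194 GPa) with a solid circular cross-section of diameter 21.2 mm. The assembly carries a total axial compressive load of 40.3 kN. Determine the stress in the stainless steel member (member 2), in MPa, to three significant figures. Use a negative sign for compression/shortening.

-114 MPa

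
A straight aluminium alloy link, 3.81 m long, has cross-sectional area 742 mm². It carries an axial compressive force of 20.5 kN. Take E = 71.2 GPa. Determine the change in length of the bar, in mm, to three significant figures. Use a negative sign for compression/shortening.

δ_mech = NL/(AE) = -20500·3810/(742·71200) = -1.478 mm.

-1.48 mm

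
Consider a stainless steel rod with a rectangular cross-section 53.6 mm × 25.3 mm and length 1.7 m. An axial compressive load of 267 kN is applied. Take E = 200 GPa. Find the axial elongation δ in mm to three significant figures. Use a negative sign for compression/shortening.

-1.67 mm

A = 1356 mm².
δ_mech = NL/(AE) = -267000·1700/(1356·200000) = -1.674 mm.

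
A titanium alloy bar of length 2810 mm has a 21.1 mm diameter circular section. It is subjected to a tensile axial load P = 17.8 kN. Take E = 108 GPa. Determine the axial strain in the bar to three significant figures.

A = 349.7 mm².
σ = N/A = 50.91 MPa; ε = σ/E = 50.91/108000 = 4.713e-04.

4.71e-04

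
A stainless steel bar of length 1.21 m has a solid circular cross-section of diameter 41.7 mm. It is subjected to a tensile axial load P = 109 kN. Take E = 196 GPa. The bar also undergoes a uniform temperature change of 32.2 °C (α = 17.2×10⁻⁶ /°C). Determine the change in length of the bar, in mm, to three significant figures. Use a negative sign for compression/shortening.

A = 1366 mm².
δ_mech = NL/(AE) = 109000·1210/(1366·196000) = 0.4927 mm.
δ_thermal = αLΔT = 17.2e-6·1210·32.2 = 0.6701 mm.
δ = δ_mech + δ_thermal = 1.163 mm.

1.16 mm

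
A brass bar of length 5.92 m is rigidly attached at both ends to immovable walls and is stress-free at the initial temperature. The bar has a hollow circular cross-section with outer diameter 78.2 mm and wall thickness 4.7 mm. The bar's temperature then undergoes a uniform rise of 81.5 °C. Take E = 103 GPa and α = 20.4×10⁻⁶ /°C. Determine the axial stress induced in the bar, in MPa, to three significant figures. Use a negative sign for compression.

Free thermal expansion αLΔT = 20.4e-6 · 5920 · 81.5 = 9.843 mm.
The walls impose strain ε = −(9.843)/5920 = -1.6626e-03; σ = Eε = 103000 · -1.6626e-03 = -171.2 MPa.

-171 MPa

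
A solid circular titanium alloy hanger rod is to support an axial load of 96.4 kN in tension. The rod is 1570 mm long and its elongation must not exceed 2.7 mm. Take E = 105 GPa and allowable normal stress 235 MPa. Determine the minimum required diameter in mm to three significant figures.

26.1 mm

Required area A ≥ P/σ_allow = 96400/235 = 410.2 mm².
For a solid circular section, d ≥ √(4A/π) = 22.85 mm.
Elongation limit: A ≥ PL/(Eδ_allow) = 96400·1570/(105000·2.7) = 533.9 mm² ⇒ d ≥ 26.07 mm.
The elongation limit governs.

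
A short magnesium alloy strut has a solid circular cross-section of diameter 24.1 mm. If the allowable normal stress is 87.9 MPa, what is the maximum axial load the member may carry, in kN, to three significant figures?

40.1 kN

A = 456.2 mm².
P_max = σ_allow · A = 87.9 · 456.2 = 40100 N = 40.1 kN.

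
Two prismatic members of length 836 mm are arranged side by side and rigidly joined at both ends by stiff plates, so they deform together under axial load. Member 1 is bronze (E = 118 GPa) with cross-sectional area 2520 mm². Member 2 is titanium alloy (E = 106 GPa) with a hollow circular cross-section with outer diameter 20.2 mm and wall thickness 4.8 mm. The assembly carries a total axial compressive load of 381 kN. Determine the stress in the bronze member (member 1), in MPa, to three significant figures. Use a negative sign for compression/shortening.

-140 MPa

A_2 = 232.2 mm².
Equal strain + equilibrium ⇒ each member carries load in proportion to AE: A₁E₁ = 297400000 N, A₂E₂ = 24620000 N, ΣAE = 322000000 N.
σ₁ = P·E₁/ΣAE = -381000·118000/322000000 = -139.6 MPa.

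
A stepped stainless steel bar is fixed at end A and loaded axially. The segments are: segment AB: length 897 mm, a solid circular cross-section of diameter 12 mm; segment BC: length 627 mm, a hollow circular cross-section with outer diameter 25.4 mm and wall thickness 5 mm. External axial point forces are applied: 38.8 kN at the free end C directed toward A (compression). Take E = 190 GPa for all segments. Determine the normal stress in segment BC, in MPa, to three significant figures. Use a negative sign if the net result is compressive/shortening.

Internal axial forces (sectioning from the free end, tension +): N_BC = -38.8 kN, N_AB = -38.8 kN.
A_BC = 320.4 mm².
σ_BC = N_BC/A_BC = -38800/320.4 = -121.1 MPa.

-121 MPa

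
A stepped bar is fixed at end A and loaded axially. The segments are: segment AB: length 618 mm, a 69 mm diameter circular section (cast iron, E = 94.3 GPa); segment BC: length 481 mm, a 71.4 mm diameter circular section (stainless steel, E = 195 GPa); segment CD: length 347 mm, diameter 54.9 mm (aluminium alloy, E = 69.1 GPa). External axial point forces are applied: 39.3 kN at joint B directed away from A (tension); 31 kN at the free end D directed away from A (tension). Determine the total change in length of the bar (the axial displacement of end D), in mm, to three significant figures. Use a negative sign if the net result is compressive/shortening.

0.208 mm

Internal axial forces (sectioning from the free end, tension +): N_CD = 31 kN, N_BC = 31 kN, N_AB = 70.3 kN.
A_AB = 3739 mm².
A_BC = 4004 mm².
A_CD = 2367 mm².
δ_AB = 70300·618/(3739·94300) = 0.1232 mm
δ_BC = 31000·481/(4004·195000) = 0.0191 mm
δ_CD = 31000·347/(2367·69100) = 0.06576 mm
δ = Σδ_i = 0.2081 mm.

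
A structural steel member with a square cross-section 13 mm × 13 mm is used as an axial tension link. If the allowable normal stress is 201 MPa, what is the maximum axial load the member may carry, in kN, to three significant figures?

34.0 kN

A = 169 mm².
P_max = σ_allow · A = 201 · 169 = 33970 N = 33.97 kN.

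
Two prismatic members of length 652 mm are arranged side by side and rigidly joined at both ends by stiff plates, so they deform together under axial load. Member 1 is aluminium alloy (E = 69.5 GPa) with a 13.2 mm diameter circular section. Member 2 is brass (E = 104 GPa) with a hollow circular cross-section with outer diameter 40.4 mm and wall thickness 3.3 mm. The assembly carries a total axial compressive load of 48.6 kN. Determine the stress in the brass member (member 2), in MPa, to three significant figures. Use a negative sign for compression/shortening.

-102 MPa

A_1 = 136.8 mm².
A_2 = 384.6 mm².
Equal strain + equilibrium ⇒ each member carries load in proportion to AE: A₁E₁ = 9511000 N, A₂E₂ = 40000000 N, ΣAE = 49510000 N.
σ₂ = P·E₂/ΣAE = -48600·104000/49510000 = -102.1 MPa.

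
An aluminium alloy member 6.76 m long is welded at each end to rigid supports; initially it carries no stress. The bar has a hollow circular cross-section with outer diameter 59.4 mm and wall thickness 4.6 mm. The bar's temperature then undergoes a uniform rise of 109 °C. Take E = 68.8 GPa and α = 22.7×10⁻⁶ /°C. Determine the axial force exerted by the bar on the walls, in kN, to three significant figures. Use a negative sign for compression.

Free thermal expansion αLΔT = 22.7e-6 · 6760 · 109 = 16.73 mm.
The walls impose strain ε = −(16.73)/6760 = -2.4743e-03; σ = Eε = 68800 · -2.4743e-03 = -170.2 MPa.
Wall reaction R = σ·A = -170.2·791.9 = -134800 N = -134.8 kN.

-135 kN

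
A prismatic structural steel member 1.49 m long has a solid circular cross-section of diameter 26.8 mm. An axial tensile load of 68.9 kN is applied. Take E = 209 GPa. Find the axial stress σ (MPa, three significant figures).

122 MPa

A = 564.1 mm².
σ = N/A = 68900/564.1 = 122.1 MPa.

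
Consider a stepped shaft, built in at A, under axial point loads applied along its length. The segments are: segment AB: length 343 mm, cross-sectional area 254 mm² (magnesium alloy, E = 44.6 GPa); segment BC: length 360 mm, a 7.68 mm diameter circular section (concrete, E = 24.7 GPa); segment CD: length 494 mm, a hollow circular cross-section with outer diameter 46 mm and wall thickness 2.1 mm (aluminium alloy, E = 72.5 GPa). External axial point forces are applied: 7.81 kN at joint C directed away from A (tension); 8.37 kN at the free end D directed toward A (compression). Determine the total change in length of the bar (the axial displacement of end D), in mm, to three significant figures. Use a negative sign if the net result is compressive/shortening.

Internal axial forces (sectioning from the free end, tension +): N_CD = -8.37 kN, N_BC = -0.56 kN, N_AB = -0.56 kN.
A_BC = 46.32 mm².
A_CD = 289.6 mm².
δ_AB = -560·343/(254·44600) = -0.01696 mm
δ_BC = -560·360/(46.32·24700) = -0.1762 mm
δ_CD = -8370·494/(289.6·72500) = -0.1969 mm
δ = Σδ_i = -0.3901 mm.

-0.390 mm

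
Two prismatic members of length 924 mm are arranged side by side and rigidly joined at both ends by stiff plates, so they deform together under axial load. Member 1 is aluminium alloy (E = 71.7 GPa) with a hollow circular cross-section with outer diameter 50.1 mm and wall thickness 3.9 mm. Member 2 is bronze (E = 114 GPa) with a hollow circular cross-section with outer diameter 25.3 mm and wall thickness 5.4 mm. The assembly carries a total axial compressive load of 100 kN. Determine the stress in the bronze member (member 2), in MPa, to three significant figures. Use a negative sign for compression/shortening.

-144 MPa

A_1 = 566.1 mm².
A_2 = 337.6 mm².
Equal strain + equilibrium ⇒ each member carries load in proportion to AE: A₁E₁ = 40590000 N, A₂E₂ = 38490000 N, ΣAE = 79070000 N.
σ₂ = P·E₂/ΣAE = -100000·114000/79070000 = -144.2 MPa.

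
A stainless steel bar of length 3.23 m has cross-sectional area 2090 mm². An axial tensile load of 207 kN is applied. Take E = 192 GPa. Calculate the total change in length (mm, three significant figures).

1.67 mm

δ_mech = NL/(AE) = 207000·3230/(2090·192000) = 1.666 mm.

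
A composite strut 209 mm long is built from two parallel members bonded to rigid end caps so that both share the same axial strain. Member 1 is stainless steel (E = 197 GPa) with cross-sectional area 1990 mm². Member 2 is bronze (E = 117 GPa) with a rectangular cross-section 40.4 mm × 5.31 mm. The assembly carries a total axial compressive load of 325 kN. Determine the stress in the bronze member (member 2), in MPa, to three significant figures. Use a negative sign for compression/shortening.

-91.2 MPa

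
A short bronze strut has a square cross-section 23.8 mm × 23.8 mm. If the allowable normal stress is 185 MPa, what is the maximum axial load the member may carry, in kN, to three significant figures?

A = 566.4 mm².
P_max = σ_allow · A = 185 · 566.4 = 104800 N = 104.8 kN.

105 kN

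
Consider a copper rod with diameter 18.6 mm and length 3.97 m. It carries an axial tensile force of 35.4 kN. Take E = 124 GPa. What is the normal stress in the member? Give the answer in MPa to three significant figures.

130 MPa

A = 271.7 mm².
σ = N/A = 35400/271.7 = 130.3 MPa.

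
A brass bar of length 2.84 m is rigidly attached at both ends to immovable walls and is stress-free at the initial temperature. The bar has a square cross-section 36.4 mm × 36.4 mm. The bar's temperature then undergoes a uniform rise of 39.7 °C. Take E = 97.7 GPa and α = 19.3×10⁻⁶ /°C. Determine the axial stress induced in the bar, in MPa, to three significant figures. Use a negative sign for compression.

-74.9 MPa

Free thermal expansion αLΔT = 19.3e-6 · 2840 · 39.7 = 2.176 mm.
The walls impose strain ε = −(2.176)/2840 = -7.6621e-04; σ = Eε = 97700 · -7.6621e-04 = -74.86 MPa.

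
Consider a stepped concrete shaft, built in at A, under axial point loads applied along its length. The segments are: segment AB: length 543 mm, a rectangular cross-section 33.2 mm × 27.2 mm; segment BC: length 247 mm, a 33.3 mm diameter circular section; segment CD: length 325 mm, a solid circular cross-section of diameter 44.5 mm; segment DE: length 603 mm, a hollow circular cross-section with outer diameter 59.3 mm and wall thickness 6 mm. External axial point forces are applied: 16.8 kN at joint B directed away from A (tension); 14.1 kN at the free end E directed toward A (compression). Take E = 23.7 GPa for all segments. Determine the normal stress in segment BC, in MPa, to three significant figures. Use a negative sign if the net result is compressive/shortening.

-16.2 MPa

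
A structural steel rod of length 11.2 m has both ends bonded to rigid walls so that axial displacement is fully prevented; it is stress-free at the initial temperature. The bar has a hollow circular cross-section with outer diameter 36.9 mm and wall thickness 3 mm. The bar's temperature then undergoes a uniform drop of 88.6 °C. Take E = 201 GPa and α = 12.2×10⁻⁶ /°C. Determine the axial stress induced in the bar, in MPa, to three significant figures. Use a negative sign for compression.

217 MPa

Free thermal expansion αLΔT = 12.2e-6 · 11200 · -88.6 = -12.11 mm.
The walls impose strain ε = −(-12.11)/11200 = 1.0809e-03; σ = Eε = 201000 · 1.0809e-03 = 217.3 MPa.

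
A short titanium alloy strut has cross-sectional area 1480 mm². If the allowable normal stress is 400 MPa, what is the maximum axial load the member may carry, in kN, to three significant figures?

592 kN

P_max = σ_allow · A = 400 · 1480 = 592000 N = 592 kN.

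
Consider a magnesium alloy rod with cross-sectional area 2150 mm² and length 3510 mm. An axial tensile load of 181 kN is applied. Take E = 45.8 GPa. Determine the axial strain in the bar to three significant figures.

0.00184

σ = N/A = 84.19 MPa; ε = σ/E = 84.19/45800 = 1.838e-03.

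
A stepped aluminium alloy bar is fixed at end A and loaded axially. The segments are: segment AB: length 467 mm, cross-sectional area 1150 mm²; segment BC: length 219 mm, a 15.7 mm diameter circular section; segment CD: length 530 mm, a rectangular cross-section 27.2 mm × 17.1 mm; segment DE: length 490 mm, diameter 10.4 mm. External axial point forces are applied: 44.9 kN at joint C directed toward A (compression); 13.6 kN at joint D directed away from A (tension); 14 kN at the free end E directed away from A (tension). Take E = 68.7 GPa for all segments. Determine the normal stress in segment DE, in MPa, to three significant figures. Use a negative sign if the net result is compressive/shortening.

165 MPa

Internal axial forces (sectioning from the free end, tension +): N_DE = 14 kN, N_CD = 27.6 kN, N_BC = -17.3 kN, N_AB = -17.3 kN.
A_DE = 84.95 mm².
σ_DE = N_DE/A_DE = 14000/84.95 = 164.8 MPa.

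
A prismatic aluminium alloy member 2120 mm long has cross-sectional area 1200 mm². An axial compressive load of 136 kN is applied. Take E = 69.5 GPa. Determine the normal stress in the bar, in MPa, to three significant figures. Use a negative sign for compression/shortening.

-113 MPa

σ = N/A = -136000/1200 = -113.3 MPa.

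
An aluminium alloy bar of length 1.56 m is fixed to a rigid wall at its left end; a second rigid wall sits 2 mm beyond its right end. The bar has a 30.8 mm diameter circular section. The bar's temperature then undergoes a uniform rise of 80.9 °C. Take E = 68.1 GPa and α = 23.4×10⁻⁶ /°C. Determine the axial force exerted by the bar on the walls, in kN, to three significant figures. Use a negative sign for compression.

Free thermal expansion αLΔT = 23.4e-6 · 1560 · 80.9 = 2.953 mm.
The walls engage after the gap closes; constrained expansion = 2.953 − 2 = 0.9532 mm.
The walls impose strain ε = −(0.9532)/1560 = -6.1101e-04; σ = Eε = 68100 · -6.1101e-04 = -41.61 MPa.
Wall reaction R = σ·A = -41.61·745.1 = -31000 N = -31 kN.

-31.0 kN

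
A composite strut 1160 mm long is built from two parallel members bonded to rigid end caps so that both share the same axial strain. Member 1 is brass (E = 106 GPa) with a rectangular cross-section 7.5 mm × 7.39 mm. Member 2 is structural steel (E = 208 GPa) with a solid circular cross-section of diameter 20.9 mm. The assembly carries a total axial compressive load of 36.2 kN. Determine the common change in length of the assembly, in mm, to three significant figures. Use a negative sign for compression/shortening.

A_1 = 55.42 mm².
A_2 = 343.1 mm².
Equal strain + equilibrium ⇒ each member carries load in proportion to AE: A₁E₁ = 5875000 N, A₂E₂ = 71360000 N, ΣAE = 77230000 N.
δ = PL/ΣAE = -36200·1160/77230000 = -0.5437 mm.

-0.544 mm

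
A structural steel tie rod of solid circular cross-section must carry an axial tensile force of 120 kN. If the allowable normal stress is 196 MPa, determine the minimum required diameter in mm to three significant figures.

27.9 mm

Required area A ≥ P/σ_allow = 120000/196 = 612.2 mm².
For a solid circular section, d ≥ √(4A/π) = 27.92 mm.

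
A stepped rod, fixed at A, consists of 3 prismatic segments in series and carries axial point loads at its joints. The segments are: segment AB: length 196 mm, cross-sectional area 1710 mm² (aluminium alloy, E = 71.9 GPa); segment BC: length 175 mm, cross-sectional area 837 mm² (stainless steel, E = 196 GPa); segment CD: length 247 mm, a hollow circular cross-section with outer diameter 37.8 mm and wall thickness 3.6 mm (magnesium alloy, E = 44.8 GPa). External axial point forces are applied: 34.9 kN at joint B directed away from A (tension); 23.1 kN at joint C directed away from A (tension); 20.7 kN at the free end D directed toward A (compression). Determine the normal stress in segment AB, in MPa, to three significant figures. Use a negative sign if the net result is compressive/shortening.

21.8 MPa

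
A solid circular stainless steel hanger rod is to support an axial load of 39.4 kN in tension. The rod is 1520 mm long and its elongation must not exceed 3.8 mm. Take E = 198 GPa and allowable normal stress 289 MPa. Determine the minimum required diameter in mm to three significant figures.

13.2 mm

Required area A ≥ P/σ_allow = 39400/289 = 136.3 mm².
For a solid circular section, d ≥ √(4A/π) = 13.18 mm.
Elongation limit: A ≥ PL/(Eδ_allow) = 39400·1520/(198000·3.8) = 79.6 mm² ⇒ d ≥ 10.07 mm.
The stress limit governs.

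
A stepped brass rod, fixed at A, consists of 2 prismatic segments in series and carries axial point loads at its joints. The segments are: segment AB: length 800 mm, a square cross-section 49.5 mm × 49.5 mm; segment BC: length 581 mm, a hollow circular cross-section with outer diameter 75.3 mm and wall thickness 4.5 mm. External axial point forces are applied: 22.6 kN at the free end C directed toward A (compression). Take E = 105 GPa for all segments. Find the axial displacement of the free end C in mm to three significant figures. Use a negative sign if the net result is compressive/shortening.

Internal axial forces (sectioning from the free end, tension +): N_BC = -22.6 kN, N_AB = -22.6 kN.
A_AB = 2450 mm².
A_BC = 1001 mm².
δ_AB = -22600·800/(2450·105000) = -0.07027 mm
δ_BC = -22600·581/(1001·105000) = -0.1249 mm
δ = Σδ_i = -0.1952 mm.

-0.195 mm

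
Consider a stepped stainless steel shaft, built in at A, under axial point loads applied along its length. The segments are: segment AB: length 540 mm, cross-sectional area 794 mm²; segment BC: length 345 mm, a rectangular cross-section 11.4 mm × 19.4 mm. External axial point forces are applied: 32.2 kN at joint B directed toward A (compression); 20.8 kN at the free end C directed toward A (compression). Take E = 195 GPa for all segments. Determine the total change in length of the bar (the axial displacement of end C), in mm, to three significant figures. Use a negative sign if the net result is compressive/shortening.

-0.351 mm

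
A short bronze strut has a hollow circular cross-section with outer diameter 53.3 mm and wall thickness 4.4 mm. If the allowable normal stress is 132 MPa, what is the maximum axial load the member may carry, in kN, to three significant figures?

A = 675.9 mm².
P_max = σ_allow · A = 132 · 675.9 = 89220 N = 89.22 kN.

89.2 kN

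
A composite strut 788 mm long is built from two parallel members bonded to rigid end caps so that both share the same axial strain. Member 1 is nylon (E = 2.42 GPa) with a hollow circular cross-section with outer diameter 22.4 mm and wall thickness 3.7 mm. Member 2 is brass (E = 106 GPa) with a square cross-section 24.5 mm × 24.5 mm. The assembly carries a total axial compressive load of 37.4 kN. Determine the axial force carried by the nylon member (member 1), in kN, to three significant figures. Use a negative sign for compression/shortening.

-0.307 kN

A_1 = 217.4 mm².
A_2 = 600.2 mm².
Equal strain + equilibrium ⇒ each member carries load in proportion to AE: A₁E₁ = 526000 N, A₂E₂ = 63630000 N, ΣAE = 64150000 N.
F₁ = P·A₁E₁/ΣAE = -37400·526000/64150000 = -306.7 N.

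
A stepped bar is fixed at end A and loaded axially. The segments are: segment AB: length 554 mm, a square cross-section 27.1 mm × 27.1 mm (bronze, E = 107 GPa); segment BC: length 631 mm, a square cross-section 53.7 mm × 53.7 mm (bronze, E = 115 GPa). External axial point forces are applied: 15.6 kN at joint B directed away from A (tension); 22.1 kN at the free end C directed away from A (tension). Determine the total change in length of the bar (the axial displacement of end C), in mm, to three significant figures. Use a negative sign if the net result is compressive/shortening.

Internal axial forces (sectioning from the free end, tension +): N_BC = 22.1 kN, N_AB = 37.7 kN.
A_AB = 734.4 mm².
A_BC = 2884 mm².
δ_AB = 37700·554/(734.4·107000) = 0.2658 mm
δ_BC = 22100·631/(2884·115000) = 0.04205 mm
δ = Σδ_i = 0.3078 mm.

0.308 mm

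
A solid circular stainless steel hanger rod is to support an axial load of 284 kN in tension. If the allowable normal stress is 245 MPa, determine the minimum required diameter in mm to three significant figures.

Required area A ≥ P/σ_allow = 284000/245 = 1159 mm².
For a solid circular section, d ≥ √(4A/π) = 38.42 mm.

38.4 mm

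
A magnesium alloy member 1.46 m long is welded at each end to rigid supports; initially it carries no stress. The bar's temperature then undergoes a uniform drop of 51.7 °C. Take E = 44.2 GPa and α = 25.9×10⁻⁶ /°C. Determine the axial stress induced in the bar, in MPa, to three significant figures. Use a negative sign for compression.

Free thermal expansion αLΔT = 25.9e-6 · 1460 · -51.7 = -1.955 mm.
The walls impose strain ε = −(-1.955)/1460 = 1.3390e-03; σ = Eε = 44200 · 1.3390e-03 = 59.19 MPa.

59.2 MPa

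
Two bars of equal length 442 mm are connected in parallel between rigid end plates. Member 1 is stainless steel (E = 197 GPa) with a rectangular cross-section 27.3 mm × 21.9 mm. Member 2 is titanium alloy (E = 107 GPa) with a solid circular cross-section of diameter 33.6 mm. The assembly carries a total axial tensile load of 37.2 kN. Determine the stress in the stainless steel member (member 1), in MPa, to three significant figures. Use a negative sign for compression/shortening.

34.5 MPa

A_1 = 597.9 mm².
A_2 = 886.7 mm².
Equal strain + equilibrium ⇒ each member carries load in proportion to AE: A₁E₁ = 117800000 N, A₂E₂ = 94880000 N, ΣAE = 212700000 N.
σ₁ = P·E₁/ΣAE = 37200·197000/212700000 = 34.46 MPa.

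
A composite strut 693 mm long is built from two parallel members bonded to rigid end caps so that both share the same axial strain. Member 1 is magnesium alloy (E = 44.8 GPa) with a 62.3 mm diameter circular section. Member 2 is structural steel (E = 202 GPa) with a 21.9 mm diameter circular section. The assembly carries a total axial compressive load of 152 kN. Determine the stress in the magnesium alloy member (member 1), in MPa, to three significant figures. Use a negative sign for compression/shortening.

A_1 = 3048 mm².
A_2 = 376.7 mm².
Equal strain + equilibrium ⇒ each member carries load in proportion to AE: A₁E₁ = 136600000 N, A₂E₂ = 76090000 N, ΣAE = 212700000 N.
σ₁ = P·E₁/ΣAE = -152000·44800/212700000 = -32.02 MPa.

-32.0 MPa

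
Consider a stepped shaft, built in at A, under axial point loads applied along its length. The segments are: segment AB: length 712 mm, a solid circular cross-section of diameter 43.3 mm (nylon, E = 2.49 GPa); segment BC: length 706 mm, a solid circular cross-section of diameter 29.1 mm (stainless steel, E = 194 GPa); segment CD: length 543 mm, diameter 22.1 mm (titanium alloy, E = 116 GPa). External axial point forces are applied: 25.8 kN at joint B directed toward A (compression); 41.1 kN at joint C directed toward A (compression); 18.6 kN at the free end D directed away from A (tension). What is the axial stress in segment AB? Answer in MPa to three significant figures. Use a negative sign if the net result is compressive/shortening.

-32.8 MPa

Internal axial forces (sectioning from the free end, tension +): N_CD = 18.6 kN, N_BC = -22.5 kN, N_AB = -48.3 kN.
A_AB = 1473 mm².
σ_AB = N_AB/A_AB = -48300/1473 = -32.8 MPa.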